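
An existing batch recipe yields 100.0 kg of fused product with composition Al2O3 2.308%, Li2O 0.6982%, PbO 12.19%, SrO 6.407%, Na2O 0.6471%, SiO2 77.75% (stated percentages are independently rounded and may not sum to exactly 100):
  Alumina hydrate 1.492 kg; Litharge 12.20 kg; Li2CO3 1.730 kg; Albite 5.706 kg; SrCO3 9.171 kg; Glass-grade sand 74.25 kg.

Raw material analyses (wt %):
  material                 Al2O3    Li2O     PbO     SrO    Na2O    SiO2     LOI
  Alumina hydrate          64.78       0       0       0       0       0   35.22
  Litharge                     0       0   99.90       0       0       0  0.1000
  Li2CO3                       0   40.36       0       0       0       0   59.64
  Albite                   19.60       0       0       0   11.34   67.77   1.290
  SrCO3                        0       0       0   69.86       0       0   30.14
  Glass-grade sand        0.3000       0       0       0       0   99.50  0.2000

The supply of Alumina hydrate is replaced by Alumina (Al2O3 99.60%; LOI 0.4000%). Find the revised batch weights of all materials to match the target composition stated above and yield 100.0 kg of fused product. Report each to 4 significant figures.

Revised batch per 100.0 kg fused product:
  Alumina: 0.9707 kg
  Litharge: 12.20 kg
  Li2CO3: 1.730 kg
  Albite: 5.706 kg
  SrCO3: 9.171 kg
  Glass-grade sand: 74.25 kg
Total batch = 104.0 kg; LOI loss = 4.034 kg

Intermediates are displayed (rounded to 4 significant digits) on the page — the working math runs at exact precision at each step; a single rounding completes each reported value. Derived quantities, which include ignition loss, totals, the yield, net glass mass, the six compositions, are carried at exact precision, as quoted within the problem or answer text, from the batch weights at 100.0 kg of glass.
Oxide mass targets, per 100.0 kg fused product:
  Al2O3: 2.308% × 100.0 = 2.308 kg
  Li2O: 0.6982% × 100.0 = 0.6982 kg
  PbO: 12.19% × 100.0 = 12.19 kg
  SrO: 6.407% × 100.0 = 6.407 kg
  Na2O: 0.6471% × 100.0 = 0.6471 kg
  SiO2: 77.75% × 100.0 = 77.75 kg
A balance pass over the oxides, from the weights as reported, under the basis named above (oxide sums agree with the targets up to rounding of the answer):
  Al2O3: 0.9707·0.9960 + 5.706·0.1960 + 74.25·0.003000 = 2.308 kg (target 2.308 kg)
  Li2O: 1.730·0.4036 = 0.6982 kg (target 0.6982 kg)
  PbO: 12.20·0.9990 = 12.19 kg (target 12.19 kg)
  SrO: 9.171·0.6986 = 6.407 kg (target 6.407 kg)
  Na2O: 5.706·0.1134 = 0.6471 kg (target 0.6471 kg)
  SiO2: 5.706·0.6777 + 74.25·0.9950 = 77.75 kg (target 77.75 kg)
Glass mass check: batch total minus LOI = 99.99 kg (the targets, summed, come to 100.0 kg; versus the stated basis of 100.0 kg — deltas are rounding alone).
Adding the batch up: Σ batch = 104.0 kg; loss to ignition Σ batch·LOI = 4.034 kg; the yield ratio, glass ÷ batch: 96.12%.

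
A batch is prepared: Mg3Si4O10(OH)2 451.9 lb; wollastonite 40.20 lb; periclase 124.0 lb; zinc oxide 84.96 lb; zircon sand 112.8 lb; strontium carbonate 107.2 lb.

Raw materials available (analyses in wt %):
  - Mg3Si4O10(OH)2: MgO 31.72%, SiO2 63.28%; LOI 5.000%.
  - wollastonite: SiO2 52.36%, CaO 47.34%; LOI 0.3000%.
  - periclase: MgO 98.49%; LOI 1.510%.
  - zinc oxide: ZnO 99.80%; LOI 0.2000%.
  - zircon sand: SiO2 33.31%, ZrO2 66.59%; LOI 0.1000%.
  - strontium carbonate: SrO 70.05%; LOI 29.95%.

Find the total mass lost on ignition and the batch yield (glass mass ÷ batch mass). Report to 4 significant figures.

LOI loss = 56.98 lb; glass = 864.1 lb; yield = 93.81%

Values along the way appear, rounded to four significant digits, in the working. The working math runs at full precision through every step — each reported value carries a single rounding. All derived quantities, which include six oxide percentages, ignition loss, net glass mass, the yield, totals, are carried in full float precision, as they appear in the problem or answer text, from the batch weights at 864.1 lb of glass.
Material-by-material LOI:
  Mg3Si4O10(OH)2: 451.9 × 0.05000 = 22.59 lb
  wollastonite: 40.20 × 0.003000 = 0.1206 lb
  periclase: 124.0 × 0.01510 = 1.872 lb
  zinc oxide: 84.96 × 0.002000 = 0.1699 lb
  zircon sand: 112.8 × 0.001000 = 0.1128 lb
  strontium carbonate: 107.2 × 0.2995 = 32.11 lb
Total LOI = 56.98 lb
Glass = batch − LOI = 921.1 − 56.98 = 864.1 lb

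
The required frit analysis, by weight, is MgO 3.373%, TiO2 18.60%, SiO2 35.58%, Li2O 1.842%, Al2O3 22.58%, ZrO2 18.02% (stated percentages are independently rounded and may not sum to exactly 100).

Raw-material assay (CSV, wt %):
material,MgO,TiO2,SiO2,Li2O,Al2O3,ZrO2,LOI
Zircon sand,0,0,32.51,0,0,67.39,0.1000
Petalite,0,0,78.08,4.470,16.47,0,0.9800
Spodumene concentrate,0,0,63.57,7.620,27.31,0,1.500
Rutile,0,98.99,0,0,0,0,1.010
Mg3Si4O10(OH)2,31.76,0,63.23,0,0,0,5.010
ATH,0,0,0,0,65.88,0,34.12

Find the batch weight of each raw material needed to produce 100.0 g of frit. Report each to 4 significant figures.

All internal work keeps full precision in all steps; working values are shown, with 4-significant-digit rounding, when written out. Each reported number is rounded only once; the derived quantities are re-derived using the weight values for 100.0 g of glass in full precision (six oxide percentages, net glass mass, yield, LOI, the totals) as set out in question or answer.
Target masses of each oxide per 100.0 g frit:
  MgO: 3.373% × 100.0 = 3.373 g
  TiO2: 18.60% × 100.0 = 18.60 g
  SiO2: 35.58% × 100.0 = 35.58 g
  Li2O: 1.842% × 100.0 = 1.842 g
  Al2O3: 22.58% × 100.0 = 22.58 g
  ZrO2: 18.02% × 100.0 = 18.02 g
Per-oxide balance check from the weights as reported, versus the basis set out (every target is met by its sum net of answer rounding effects):
  MgO: 10.62·0.3176 = 3.373 g (target 3.373 g)
  TiO2: 18.79·0.9899 = 18.60 g (target 18.60 g)
  SiO2: 26.74·0.3251 + 11.78·0.7808 + 17.26·0.6357 + 10.62·0.6323 = 35.58 g (target 35.58 g)
  Li2O: 11.78·0.04470 + 17.26·0.07620 = 1.842 g (target 1.842 g)
  Al2O3: 11.78·0.1647 + 17.26·0.2731 + 24.17·0.6588 = 22.58 g (target 22.58 g)
  ZrO2: 26.74·0.6739 = 18.02 g (target 18.02 g)
Consistency of the glass mass: total charge less LOI = 99.99 g (the targets, summed, come to 99.99 g; against the stated basis, 100.0 g — a pure rounding effect).
Whole-batch sum: Σ batch = 109.4 g; loss to ignition Σ batch·LOI = 9.370 g; yield: glass divided by total = 91.43%.

Batch per 100.0 g frit:
  Zircon sand: 26.74 g
  Petalite: 11.78 g
  Spodumene concentrate: 17.26 g
  Rutile: 18.79 g
  Mg3Si4O10(OH)2: 10.62 g
  ATH: 24.17 g
Total batch = 109.4 g; LOI loss = 9.370 g; yield = 91.43%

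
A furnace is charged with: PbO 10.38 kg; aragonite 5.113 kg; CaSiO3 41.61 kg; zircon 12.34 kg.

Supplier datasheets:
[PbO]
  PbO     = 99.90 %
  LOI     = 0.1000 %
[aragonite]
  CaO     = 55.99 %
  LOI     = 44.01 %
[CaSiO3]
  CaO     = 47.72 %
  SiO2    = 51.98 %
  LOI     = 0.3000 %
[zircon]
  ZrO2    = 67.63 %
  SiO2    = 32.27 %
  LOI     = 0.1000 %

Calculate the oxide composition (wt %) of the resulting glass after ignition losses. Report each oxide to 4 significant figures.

The whole derivation carries full precision in every operation. Working values appear rounded off to 4 significant digits across the worked steps — every reported figure is rounded exactly once — the derived quantities, including the four compositions, the totals, ignition loss, glass mass, the yield, are re-derived using the weight values at 67.05 kg of glass at full precision exactly as shown in the problem or answer text.
Delivered oxide masses:
  CaO: 5.113·0.5599 + 41.61·0.4772 = 22.72 kg
  ZrO2: 12.34·0.6763 = 8.346 kg
  SiO2: 41.61·0.5198 + 12.34·0.3227 = 25.61 kg
  PbO: 10.38·0.9990 = 10.37 kg
LOI: 10.38·0.001000 + 5.113·0.4401 + 41.61·0.003000 + 12.34·0.001000 = 2.398 kg
Net of LOI, the glass mass = 69.44 − 2.398 = 67.05 kg (equal to the oxide-mass sum)
wt %: oxide over glass, times 100

Glass mass = 67.05 kg (batch 69.44 − LOI 2.398).
Composition: CaO 33.89%, ZrO2 12.45%, SiO2 38.20%, PbO 15.47%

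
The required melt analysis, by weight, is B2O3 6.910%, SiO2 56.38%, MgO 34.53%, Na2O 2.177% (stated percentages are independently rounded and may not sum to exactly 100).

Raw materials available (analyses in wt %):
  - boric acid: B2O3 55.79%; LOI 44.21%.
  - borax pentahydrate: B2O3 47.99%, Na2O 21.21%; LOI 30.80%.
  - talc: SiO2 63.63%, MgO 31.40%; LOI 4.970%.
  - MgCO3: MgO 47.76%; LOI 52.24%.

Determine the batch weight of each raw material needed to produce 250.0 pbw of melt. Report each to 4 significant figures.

The intermediate values appear (rounded to 4 significant figures) between the steps — the whole derivation keeps full precision from first step to last. Each reported result takes a single rounding — derived quantities are carried in full precision (the totals, yield, LOI, glass mass, four oxide percentages) from the weighed amounts at 250.0 pbw of glass, exactly as shown in either problem or answer.
Target masses of each oxide per 250.0 pbw melt:
  B2O3: 6.910% × 250.0 = 17.27 pbw
  SiO2: 56.38% × 250.0 = 141.0 pbw
  MgO: 34.53% × 250.0 = 86.32 pbw
  Na2O: 2.177% × 250.0 = 5.442 pbw
Balance tally, oxide-wise, applying the batch weights above, per the basis as stated (sum by sum, the targets are met net of answer rounding effects):
  B2O3: 8.892·0.5579 + 25.66·0.4799 = 17.28 pbw (target 17.27 pbw)
  SiO2: 221.5·0.6363 = 140.9 pbw (target 141.0 pbw)
  MgO: 221.5·0.3140 + 35.11·0.4776 = 86.32 pbw (target 86.32 pbw)
  Na2O: 25.66·0.2121 = 5.442 pbw (target 5.442 pbw)
Glass mass check: total batch − LOI = 250.0 pbw (summing oxide targets gives 250.0 pbw; basis as stated: 250.0 pbw — a pure rounding effect).
Batch total: Σ batch = 291.2 pbw; ignition loss, Σ(batch × LOI) = 41.18 pbw; yield = glass ÷ total batch = 85.86%.

Batch per 250.0 pbw melt:
  boric acid: 8.892 pbw
  borax pentahydrate: 25.66 pbw
  talc: 221.5 pbw
  MgCO3: 35.11 pbw
Total batch = 291.2 pbw; LOI loss = 41.18 pbw; yield = 85.86%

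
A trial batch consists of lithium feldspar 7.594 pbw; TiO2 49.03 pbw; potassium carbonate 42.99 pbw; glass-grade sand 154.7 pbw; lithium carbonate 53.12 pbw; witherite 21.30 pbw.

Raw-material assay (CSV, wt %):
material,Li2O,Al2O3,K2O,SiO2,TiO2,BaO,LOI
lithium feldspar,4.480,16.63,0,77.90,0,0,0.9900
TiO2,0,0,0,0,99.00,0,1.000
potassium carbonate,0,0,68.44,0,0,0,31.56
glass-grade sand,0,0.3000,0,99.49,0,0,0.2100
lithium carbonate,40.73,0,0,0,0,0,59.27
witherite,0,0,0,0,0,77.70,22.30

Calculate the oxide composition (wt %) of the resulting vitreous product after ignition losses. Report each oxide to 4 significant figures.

Glass mass = 278.0 pbw (batch 328.7 − LOI 50.69).
Composition: Li2O 7.904%, Al2O3 0.6211%, K2O 10.58%, SiO2 57.48%, TiO2 17.46%, BaO 5.952%

In-progress results are printed, with 4-significant-digit rounding, within the worked lines. Each numeric step carries full float precision at each step — every reported value takes a single rounding — the derived quantities (net glass mass, yield, six oxide percentages, ignition loss, the totals) are recomputed from the batch weights at 278.0 pbw of glass at full precision, as quoted within the question or the answer.
Delivered oxide masses:
  Li2O: 7.594·0.04480 + 53.12·0.4073 = 21.98 pbw
  Al2O3: 7.594·0.1663 + 154.7·0.003000 = 1.727 pbw
  K2O: 42.99·0.6844 = 29.42 pbw
  SiO2: 7.594·0.7790 + 154.7·0.9949 = 159.8 pbw
  TiO2: 49.03·0.9900 = 48.54 pbw
  BaO: 21.30·0.7770 = 16.55 pbw
LOI: 7.594·0.009900 + 49.03·0.01000 + 42.99·0.3156 + 154.7·0.002100 + 53.12·0.5927 + 21.30·0.2230 = 50.69 pbw
The glass mass, total less LOI, = 328.7 − 50.69 = 278.0 pbw (consistent with Σ oxide mass)
wt % = 100 × oxide mass / glass mass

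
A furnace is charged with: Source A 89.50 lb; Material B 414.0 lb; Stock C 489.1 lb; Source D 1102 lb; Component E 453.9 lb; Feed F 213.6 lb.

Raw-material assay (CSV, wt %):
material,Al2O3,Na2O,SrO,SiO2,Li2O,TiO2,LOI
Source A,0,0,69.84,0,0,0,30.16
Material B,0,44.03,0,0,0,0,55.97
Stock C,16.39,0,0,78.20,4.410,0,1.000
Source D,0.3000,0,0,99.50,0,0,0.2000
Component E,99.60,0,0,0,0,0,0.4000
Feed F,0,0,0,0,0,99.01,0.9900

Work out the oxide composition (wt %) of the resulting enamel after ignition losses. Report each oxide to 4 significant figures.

Every computation keeps full float precision at each step — mid-chain values are displayed, rounded to 4 significant figures, when written out. Each reported value takes exactly one rounding; the derived quantities are recomputed in full float precision (six oxide percentages, totals, ignition loss, the yield, net glass mass) from the weighed amounts per 2492 lb of glass precisely as stated by the question or the answer.
Oxide-by-oxide delivered mass:
  Al2O3: 489.1·0.1639 + 1102·0.003000 + 453.9·0.9960 = 535.6 lb
  Na2O: 414.0·0.4403 = 182.3 lb
  SrO: 89.50·0.6984 = 62.51 lb
  SiO2: 489.1·0.7820 + 1102·0.9950 = 1479 lb
  Li2O: 489.1·0.04410 = 21.57 lb
  TiO2: 213.6·0.9901 = 211.5 lb
LOI: 89.50·0.3016 + 414.0·0.5597 + 489.1·0.01000 + 1102·0.002000 + 453.9·0.004000 + 213.6·0.009900 = 269.7 lb
Net of LOI, the glass mass = 2762 − 269.7 = 2492 lb (consistent with Σ oxide mass)
percent share: oxide ÷ glass, ×100

Glass mass = 2492 lb (batch 2762 − LOI 269.7).
Composition: Al2O3 21.49%, Na2O 7.314%, SrO 2.508%, SiO2 59.34%, Li2O 0.8654%, TiO2 8.485%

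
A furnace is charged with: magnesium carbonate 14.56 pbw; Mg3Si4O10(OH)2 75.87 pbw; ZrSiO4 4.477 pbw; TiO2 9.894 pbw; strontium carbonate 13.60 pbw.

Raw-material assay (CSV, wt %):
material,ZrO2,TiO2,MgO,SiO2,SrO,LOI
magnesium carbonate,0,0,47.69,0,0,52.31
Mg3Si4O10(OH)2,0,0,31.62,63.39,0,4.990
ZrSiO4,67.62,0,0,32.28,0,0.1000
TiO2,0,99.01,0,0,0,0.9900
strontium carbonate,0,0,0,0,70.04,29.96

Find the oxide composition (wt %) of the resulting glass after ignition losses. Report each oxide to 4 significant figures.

Rounding to four significant digits governs every in-between result as printed — all internal work holds full precision at every stage. Each reported figure takes just one rounding; all derived quantities (LOI, net glass mass, five oxide percentages, totals, the yield) are re-derived from the batch weights for 102.8 pbw of glass in full float precision precisely as stated by problem or answer.
What the batch supplies per oxide:
  ZrO2: 4.477·0.6762 = 3.027 pbw
  TiO2: 9.894·0.9901 = 9.796 pbw
  MgO: 14.56·0.4769 + 75.87·0.3162 = 30.93 pbw
  SiO2: 75.87·0.6339 + 4.477·0.3228 = 49.54 pbw
  SrO: 13.60·0.7004 = 9.525 pbw
LOI: 14.56·0.5231 + 75.87·0.04990 + 4.477·0.001000 + 9.894·0.009900 + 13.60·0.2996 = 15.58 pbw
Glass mass = batch − LOI = 118.4 − 15.58 = 102.8 pbw (the oxide masses sum to this)
wt %: oxide over glass, times 100

Glass mass = 102.8 pbw (batch 118.4 − LOI 15.58).
Composition: ZrO2 2.944%, TiO2 9.527%, MgO 30.08%, SiO2 48.18%, SrO 9.264%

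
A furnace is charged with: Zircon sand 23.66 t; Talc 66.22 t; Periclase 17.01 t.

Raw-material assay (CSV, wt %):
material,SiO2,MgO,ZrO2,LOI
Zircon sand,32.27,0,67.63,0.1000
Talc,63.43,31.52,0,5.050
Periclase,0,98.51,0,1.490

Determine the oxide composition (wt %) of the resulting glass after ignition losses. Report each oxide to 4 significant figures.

The intermediate values are shown with 4-significant-digit rounding at each printed step; each numeric step keeps full float precision from first step to last — every reported result sees exactly one rounding. The derived quantities are re-derived in full float precision (the three compositions, the yield, totals, net glass mass, ignition loss) starting from the weights at 103.3 t of glass precisely as stated by the problem or the answer.
Oxide-by-oxide delivered mass:
  SiO2: 23.66·0.3227 + 66.22·0.6343 = 49.64 t
  MgO: 66.22·0.3152 + 17.01·0.9851 = 37.63 t
  ZrO2: 23.66·0.6763 = 16.00 t
LOI: 23.66·0.001000 + 66.22·0.05050 + 17.01·0.01490 = 3.621 t
The glass mass, total less LOI, = 106.9 − 3.621 = 103.3 t (matching Σ of the oxides)
oxide / glass × 100 gives the wt %

Glass mass = 103.3 t (batch 106.9 − LOI 3.621).
Composition: SiO2 48.07%, MgO 36.44%, ZrO2 15.49%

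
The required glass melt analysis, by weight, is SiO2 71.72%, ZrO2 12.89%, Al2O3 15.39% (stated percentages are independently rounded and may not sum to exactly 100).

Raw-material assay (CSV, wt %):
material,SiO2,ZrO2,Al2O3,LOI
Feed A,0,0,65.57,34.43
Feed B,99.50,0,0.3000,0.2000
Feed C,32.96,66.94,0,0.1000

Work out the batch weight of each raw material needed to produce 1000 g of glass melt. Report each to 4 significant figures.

Values along the way appear with 4-significant-figure rounding at each printed step; each numeric step keeps exact precision through every step — exactly one rounding goes into every reported result. Derived quantities, including ignition loss, totals, the three compositions, the yield, net glass mass, are recomputed from the weighed amounts for 1000 g of glass at full precision, as they appear in either problem or answer.
The oxide mass targets at 1000 g glass melt:
  SiO2: 71.72% × 1000 = 717.2 g
  ZrO2: 12.89% × 1000 = 128.9 g
  Al2O3: 15.39% × 1000 = 153.9 g
Oxide-by-oxide audit applying the batch weights above, per the basis as stated (summed amounts equal target values within answer rounding):
  SiO2: 657.0·0.9950 + 192.6·0.3296 = 717.2 g (target 717.2 g)
  ZrO2: 192.6·0.6694 = 128.9 g (target 128.9 g)
  Al2O3: 231.7·0.6557 + 657.0·0.003000 = 153.9 g (target 153.9 g)
Consistency of the glass mass: batch Σ − ignition loss = 1000 g (the targets, summed, come to 1000 g; against the stated basis, 1000 g — a pure rounding effect).
Adding the batch up: Σ batch = 1081 g; the LOI term Σ batch·LOI equals 81.28 g; yield = glass ÷ total batch = 92.48%.

Batch per 1000 g glass melt:
  Feed A: 231.7 g
  Feed B: 657.0 g
  Feed C: 192.6 g
Total batch = 1081 g; LOI loss = 81.28 g; yield = 92.48%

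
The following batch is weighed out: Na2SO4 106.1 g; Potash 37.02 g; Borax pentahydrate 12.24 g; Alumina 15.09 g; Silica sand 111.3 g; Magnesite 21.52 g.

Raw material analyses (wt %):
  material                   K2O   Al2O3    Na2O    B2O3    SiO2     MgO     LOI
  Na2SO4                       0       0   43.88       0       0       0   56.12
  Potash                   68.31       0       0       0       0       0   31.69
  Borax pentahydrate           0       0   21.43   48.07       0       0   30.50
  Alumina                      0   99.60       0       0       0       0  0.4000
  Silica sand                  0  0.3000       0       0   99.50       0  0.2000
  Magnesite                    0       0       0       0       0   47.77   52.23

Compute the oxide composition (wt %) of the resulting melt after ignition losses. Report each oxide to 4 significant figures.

Intermediates are displayed, rounded to 4 significant figures, as written. All arithmetic holds full float precision at all times. Each reported figure undergoes a single rounding — derived quantities (glass mass, six oxide percentages, the totals, LOI, yield) are computed starting from the weights at 216.7 g of glass at exact precision as they appear in the problem or the answer.
Oxide-by-oxide delivered mass:
  K2O: 37.02·0.6831 = 25.29 g
  Al2O3: 15.09·0.9960 + 111.3·0.003000 = 15.36 g
  Na2O: 106.1·0.4388 + 12.24·0.2143 = 49.18 g
  B2O3: 12.24·0.4807 = 5.884 g
  SiO2: 111.3·0.9950 = 110.7 g
  MgO: 21.52·0.4777 = 10.28 g
LOI: 106.1·0.5612 + 37.02·0.3169 + 12.24·0.3050 + 15.09·0.004000 + 111.3·0.002000 + 21.52·0.5223 = 86.53 g
The glass mass, total less LOI, = 303.3 − 86.53 = 216.7 g (equal to the oxide-mass sum)
percent by weight: oxide/glass ×100

Glass mass = 216.7 g (batch 303.3 − LOI 86.53).
Composition: K2O 11.67%, Al2O3 7.088%, Na2O 22.69%, B2O3 2.715%, SiO2 51.10%, MgO 4.743%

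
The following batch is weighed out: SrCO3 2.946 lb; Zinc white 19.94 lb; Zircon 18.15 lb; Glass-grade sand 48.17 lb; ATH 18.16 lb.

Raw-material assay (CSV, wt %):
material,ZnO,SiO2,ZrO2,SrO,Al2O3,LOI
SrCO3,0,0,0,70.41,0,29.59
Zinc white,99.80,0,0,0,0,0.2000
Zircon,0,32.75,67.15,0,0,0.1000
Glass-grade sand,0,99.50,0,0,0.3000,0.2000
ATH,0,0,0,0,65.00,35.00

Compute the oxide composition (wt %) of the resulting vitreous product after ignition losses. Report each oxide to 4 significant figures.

The working math runs at full precision end to end — values along the way are printed (rounded to 4 significant figures) between the steps — every reported figure receives exactly one rounding — all derived quantities are rebuilt at full float precision (the totals, the yield, the five compositions, ignition loss, glass mass) from the weighed amounts per 99.98 lb of glass, as they appear in the problem or the answer.
What the batch supplies per oxide:
  ZnO: 19.94·0.9980 = 19.90 lb
  SiO2: 18.15·0.3275 + 48.17·0.9950 = 53.87 lb
  ZrO2: 18.15·0.6715 = 12.19 lb
  SrO: 2.946·0.7041 = 2.074 lb
  Al2O3: 48.17·0.003000 + 18.16·0.6500 = 11.95 lb
LOI: 2.946·0.2959 + 19.94·0.002000 + 18.15·0.001000 + 48.17·0.002000 + 18.16·0.3500 = 7.382 lb
The glass mass, total less LOI, = 107.4 − 7.382 = 99.98 lb (= Σ oxide masses)
wt %: oxide over glass, times 100

Glass mass = 99.98 lb (batch 107.4 − LOI 7.382).
Composition: ZnO 19.90%, SiO2 53.88%, ZrO2 12.19%, SrO 2.075%, Al2O3 11.95%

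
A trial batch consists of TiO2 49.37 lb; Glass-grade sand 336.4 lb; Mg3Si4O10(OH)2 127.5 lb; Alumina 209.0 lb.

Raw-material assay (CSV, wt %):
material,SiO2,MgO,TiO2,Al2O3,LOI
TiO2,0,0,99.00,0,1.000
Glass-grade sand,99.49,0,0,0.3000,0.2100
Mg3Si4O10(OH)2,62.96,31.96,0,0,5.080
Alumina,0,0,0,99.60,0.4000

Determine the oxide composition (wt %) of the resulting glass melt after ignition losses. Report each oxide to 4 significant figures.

Glass mass = 713.8 lb (batch 722.3 − LOI 8.513).
Composition: SiO2 58.14%, MgO 5.709%, TiO2 6.848%, Al2O3 29.31%

Mid-chain values are displayed (rounded to 4 significant digits) at each printed step; full float precision is held in every operation; a single rounding finalizes every reported number. The derived quantities (totals, glass mass, the four compositions, LOI, yield) are re-derived from the batch weights on 713.8 lb of glass at full precision, as set out in problem or answer.
Delivered oxide masses:
  SiO2: 336.4·0.9949 + 127.5·0.6296 = 415.0 lb
  MgO: 127.5·0.3196 = 40.75 lb
  TiO2: 49.37·0.9900 = 48.88 lb
  Al2O3: 336.4·0.003000 + 209.0·0.9960 = 209.2 lb
LOI: 49.37·0.01000 + 336.4·0.002100 + 127.5·0.05080 + 209.0·0.004000 = 8.513 lb
Glass mass = batch − LOI = 722.3 − 8.513 = 713.8 lb (the oxide masses sum to this)
wt %: oxide over glass, times 100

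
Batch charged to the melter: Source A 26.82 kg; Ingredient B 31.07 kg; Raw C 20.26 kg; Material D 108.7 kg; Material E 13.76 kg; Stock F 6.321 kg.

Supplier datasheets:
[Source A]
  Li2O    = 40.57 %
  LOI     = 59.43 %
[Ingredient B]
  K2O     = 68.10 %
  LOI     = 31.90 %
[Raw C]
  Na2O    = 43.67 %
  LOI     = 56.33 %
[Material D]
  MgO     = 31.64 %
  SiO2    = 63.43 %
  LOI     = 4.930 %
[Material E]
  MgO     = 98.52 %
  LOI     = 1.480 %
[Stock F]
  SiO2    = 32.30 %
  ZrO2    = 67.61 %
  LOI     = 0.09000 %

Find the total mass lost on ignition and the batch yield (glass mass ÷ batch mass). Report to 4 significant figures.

Every computation keeps full precision in every operation. Intermediates are displayed rounded to 4 significant digits when written out; each reported number includes exactly one rounding. The derived quantities (the totals, six oxide percentages, the yield, glass mass, LOI) are carried in full float precision from the weighed amounts at 164.1 kg of glass exactly as shown in either problem or answer.
Each material's LOI contribution:
  Source A: 26.82 × 0.5943 = 15.94 kg
  Ingredient B: 31.07 × 0.3190 = 9.911 kg
  Raw C: 20.26 × 0.5633 = 11.41 kg
  Material D: 108.7 × 0.04930 = 5.359 kg
  Material E: 13.76 × 0.01480 = 0.2036 kg
  Stock F: 6.321 × 9.000e-04 = 0.005689 kg
Total LOI = 42.83 kg
Glass = batch − LOI = 206.9 − 42.83 = 164.1 kg

LOI loss = 42.83 kg; glass = 164.1 kg; yield = 79.30%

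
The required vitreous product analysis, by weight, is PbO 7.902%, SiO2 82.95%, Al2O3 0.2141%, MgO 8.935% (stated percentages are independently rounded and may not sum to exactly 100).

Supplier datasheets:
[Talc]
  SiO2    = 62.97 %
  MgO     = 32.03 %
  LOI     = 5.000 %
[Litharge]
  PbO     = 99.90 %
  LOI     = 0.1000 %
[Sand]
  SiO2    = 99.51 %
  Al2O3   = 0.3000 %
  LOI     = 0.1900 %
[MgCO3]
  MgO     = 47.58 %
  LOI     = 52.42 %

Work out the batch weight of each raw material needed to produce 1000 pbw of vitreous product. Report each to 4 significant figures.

Batch per 1000 pbw vitreous product:
  Talc: 189.5 pbw
  Litharge: 79.10 pbw
  Sand: 713.7 pbw
  MgCO3: 60.22 pbw
Total batch = 1043 pbw; LOI loss = 42.48 pbw; yield = 95.93%

The whole derivation runs at full float precision throughout. Rounding to four significant figures governs every working value as displayed; exactly one rounding lands on each reported result. All derived quantities, including the totals, four oxide percentages, net glass mass, LOI, yield, are rebuilt from the weighed amounts on 1000 pbw of glass in exact precision exactly as shown in the problem or the answer.
The oxide mass targets at 1000 pbw vitreous product:
  PbO: 7.902% × 1000 = 79.02 pbw
  SiO2: 82.95% × 1000 = 829.5 pbw
  Al2O3: 0.2141% × 1000 = 2.141 pbw
  MgO: 8.935% × 1000 = 89.35 pbw
Verifying the oxide balance from the weights as reported, at the basis given (summed amounts equal target values exact up to rounding of places):
  PbO: 79.10·0.9990 = 79.02 pbw (target 79.02 pbw)
  SiO2: 189.5·0.6297 + 713.7·0.9951 = 829.5 pbw (target 829.5 pbw)
  Al2O3: 713.7·0.003000 = 2.141 pbw (target 2.141 pbw)
  MgO: 189.5·0.3203 + 60.22·0.4758 = 89.35 pbw (target 89.35 pbw)
Glass-mass bookkeeping: the batch minus its LOI: 1000 pbw (targets for the oxides total 1000 pbw; stated basis 1000 pbw — rounding explains the deltas).
Whole-batch sum: Σ batch = 1043 pbw; LOI removed, Σ of batch·LOI: 42.48 pbw; yield = glass ÷ total batch = 95.93%.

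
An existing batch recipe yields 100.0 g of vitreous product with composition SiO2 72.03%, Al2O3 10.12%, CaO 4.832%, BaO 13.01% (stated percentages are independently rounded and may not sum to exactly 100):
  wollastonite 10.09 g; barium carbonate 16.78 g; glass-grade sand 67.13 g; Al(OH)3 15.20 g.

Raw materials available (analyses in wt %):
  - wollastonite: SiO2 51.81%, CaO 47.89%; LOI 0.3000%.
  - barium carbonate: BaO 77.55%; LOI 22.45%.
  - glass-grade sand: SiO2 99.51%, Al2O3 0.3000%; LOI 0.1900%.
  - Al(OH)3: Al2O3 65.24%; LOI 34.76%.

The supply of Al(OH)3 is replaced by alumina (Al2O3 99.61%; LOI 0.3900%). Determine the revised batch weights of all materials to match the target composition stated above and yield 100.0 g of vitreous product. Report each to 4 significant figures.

Revised batch per 100.0 g vitreous product:
  wollastonite: 10.09 g
  barium carbonate: 16.78 g
  glass-grade sand: 67.13 g
  alumina: 9.957 g
Total batch = 104.0 g; LOI loss = 3.964 g

Exact precision is kept at every stage. Mid-chain values are displayed rounded to four significant digits between the steps. Every reported figure is rounded just once — derived quantities are carried using the weight values on 100.0 g of glass in full precision (glass mass, the four compositions, the totals, the yield, ignition loss) exactly as shown in problem or answer.
Oxide mass targets, per 100.0 g vitreous product:
  SiO2: 72.03% × 100.0 = 72.03 g
  Al2O3: 10.12% × 100.0 = 10.12 g
  CaO: 4.832% × 100.0 = 4.832 g
  BaO: 13.01% × 100.0 = 13.01 g
Balance tally, oxide-wise, working from each reported weight, versus the basis set out (every target is met by its sum inside rounding margins):
  SiO2: 10.09·0.5181 + 67.13·0.9951 = 72.03 g (target 72.03 g)
  Al2O3: 67.13·0.003000 + 9.957·0.9961 = 10.12 g (target 10.12 g)
  CaO: 10.09·0.4789 = 4.832 g (target 4.832 g)
  BaO: 16.78·0.7755 = 13.01 g (target 13.01 g)
Consistency of the glass mass: batch total minus LOI = 99.99 g (oxide target masses add up to 99.99 g; the stated basis being 100.0 g — differing by rounding only).
Batch total: Σ batch = 104.0 g; LOI loss = Σ batch·LOI = 3.964 g; yield, glass over the total, = 96.19%.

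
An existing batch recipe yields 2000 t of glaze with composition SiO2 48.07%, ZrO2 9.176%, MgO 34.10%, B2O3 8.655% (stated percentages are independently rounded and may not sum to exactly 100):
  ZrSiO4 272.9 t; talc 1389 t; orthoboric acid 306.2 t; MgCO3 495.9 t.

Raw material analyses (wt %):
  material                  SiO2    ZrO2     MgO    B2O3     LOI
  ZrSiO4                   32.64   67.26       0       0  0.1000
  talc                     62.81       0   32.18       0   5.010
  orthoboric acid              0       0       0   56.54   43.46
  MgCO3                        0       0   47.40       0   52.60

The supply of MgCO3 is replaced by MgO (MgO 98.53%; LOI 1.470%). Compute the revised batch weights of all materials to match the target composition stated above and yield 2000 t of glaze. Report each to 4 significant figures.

Revised batch per 2000 t glaze:
  ZrSiO4: 272.9 t
  talc: 1389 t
  orthoboric acid: 306.2 t
  MgO: 238.6 t
Total batch = 2207 t; LOI loss = 206.4 t

Intermediates are displayed, with 4-significant-digit rounding, within the worked lines — the working math maintains full precision in every operation. A single rounding produces every reported number; all derived quantities are re-derived at full float precision (yield, the totals, four oxide percentages, LOI, net glass mass) from the weighed amounts on 2000 t of glass, as they appear in problem or answer.
Target oxide masses per 2000 t glaze:
  SiO2: 48.07% × 2000 = 961.4 t
  ZrO2: 9.176% × 2000 = 183.5 t
  MgO: 34.10% × 2000 = 682.0 t
  B2O3: 8.655% × 2000 = 173.1 t
Balance tally, oxide-wise, on the weights just shown, on the stated basis (sums match the target masses inside rounding margins):
  SiO2: 272.9·0.3264 + 1389·0.6281 = 961.5 t (target 961.4 t)
  ZrO2: 272.9·0.6726 = 183.6 t (target 183.5 t)
  MgO: 1389·0.3218 + 238.6·0.9853 = 682.1 t (target 682.0 t)
  B2O3: 306.2·0.5654 = 173.1 t (target 173.1 t)
Mass balance on the glass: net batch after ignition = 2000 t (per-oxide target masses sum to 2000 t; with the basis standing at 2000 t — differing by rounding only).
Adding the batch up: Σ batch = 2207 t; Σ batch·LOI gives LOI loss = 206.4 t; as yield: glass ÷ batch → 90.64%.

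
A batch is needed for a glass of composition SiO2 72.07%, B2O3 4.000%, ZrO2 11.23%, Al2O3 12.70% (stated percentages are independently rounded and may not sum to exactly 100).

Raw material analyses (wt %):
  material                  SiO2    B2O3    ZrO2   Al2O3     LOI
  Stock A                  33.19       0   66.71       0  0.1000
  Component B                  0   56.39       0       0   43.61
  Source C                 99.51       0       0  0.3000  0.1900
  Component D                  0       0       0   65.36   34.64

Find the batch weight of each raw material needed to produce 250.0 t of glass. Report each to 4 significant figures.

All arithmetic holds full float precision at every stage; values along the way appear rounded off to 4 significant figures across the worked steps; each reported result is rounded a single time. All derived quantities, which include glass mass, the totals, four oxide percentages, LOI, yield, are carried in exact precision, as quoted within either problem or answer, from the batch weights for 250.0 t of glass.
Per-oxide target masses for 250.0 t glass:
  SiO2: 72.07% × 250.0 = 180.2 t
  B2O3: 4.000% × 250.0 = 10.00 t
  ZrO2: 11.23% × 250.0 = 28.08 t
  Al2O3: 12.70% × 250.0 = 31.75 t
Balance tally, oxide-wise, per the reported batch figures, per the basis as stated (each sum matches its target mass within answer rounding):
  SiO2: 42.09·0.3319 + 167.0·0.9951 = 180.2 t (target 180.2 t)
  B2O3: 17.73·0.5639 = 9.998 t (target 10.00 t)
  ZrO2: 42.09·0.6671 = 28.08 t (target 28.08 t)
  Al2O3: 167.0·0.003000 + 47.81·0.6536 = 31.75 t (target 31.75 t)
Auditing the glass mass value: net batch after ignition = 250.0 t (summing oxide targets gives 250.0 t; the stated basis being 250.0 t — gaps are rounding artifacts).
Total batch = Σ batch = 274.6 t; LOI removed, Σ of batch·LOI: 24.65 t; as yield: glass ÷ batch → 91.02%.

Batch per 250.0 t glass:
  Stock A: 42.09 t
  Component B: 17.73 t
  Source C: 167.0 t
  Component D: 47.81 t
Total batch = 274.6 t; LOI loss = 24.65 t; yield = 91.02%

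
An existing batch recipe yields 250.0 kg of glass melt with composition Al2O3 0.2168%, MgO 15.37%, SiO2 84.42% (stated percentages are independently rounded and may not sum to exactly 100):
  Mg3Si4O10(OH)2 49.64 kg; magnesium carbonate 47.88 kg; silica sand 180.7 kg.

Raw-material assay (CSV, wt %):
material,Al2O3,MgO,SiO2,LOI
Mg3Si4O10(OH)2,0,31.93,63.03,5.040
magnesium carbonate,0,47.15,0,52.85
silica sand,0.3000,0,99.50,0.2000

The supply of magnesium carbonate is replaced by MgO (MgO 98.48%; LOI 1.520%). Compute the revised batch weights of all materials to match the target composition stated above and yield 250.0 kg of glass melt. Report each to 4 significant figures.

Revised batch per 250.0 kg glass melt:
  Mg3Si4O10(OH)2: 49.64 kg
  MgO: 22.92 kg
  silica sand: 180.7 kg
Total batch = 253.3 kg; LOI loss = 3.212 kg

All internal work keeps full precision in all steps. Mid-chain values appear, with 4-significant-figure rounding, alongside each step. Exactly one rounding goes into each reported result. Derived quantities (yield, ignition loss, totals, net glass mass, the three compositions) are computed at full precision from the weighed amounts at 250.0 kg of glass, as set out in question or answer.
Target oxide masses per 250.0 kg glass melt:
  Al2O3: 0.2168% × 250.0 = 0.5420 kg
  MgO: 15.37% × 250.0 = 38.42 kg
  SiO2: 84.42% × 250.0 = 211.0 kg
Checking each oxide sum per the reported batch figures, under the basis named above (target by target, the sums agree once rounding is allowed for):
  Al2O3: 180.7·0.003000 = 0.5421 kg (target 0.5420 kg)
  MgO: 49.64·0.3193 + 22.92·0.9848 = 38.42 kg (target 38.42 kg)
  SiO2: 49.64·0.6303 + 180.7·0.9950 = 211.1 kg (target 211.0 kg)
Mass balance on the glass: net batch after ignition = 250.0 kg (the targets, summed, come to 250.0 kg; against the stated basis, 250.0 kg — rounding explains the deltas).
Total batch = Σ batch = 253.3 kg; loss to ignition Σ batch·LOI = 3.212 kg; as yield: glass ÷ batch → 98.73%.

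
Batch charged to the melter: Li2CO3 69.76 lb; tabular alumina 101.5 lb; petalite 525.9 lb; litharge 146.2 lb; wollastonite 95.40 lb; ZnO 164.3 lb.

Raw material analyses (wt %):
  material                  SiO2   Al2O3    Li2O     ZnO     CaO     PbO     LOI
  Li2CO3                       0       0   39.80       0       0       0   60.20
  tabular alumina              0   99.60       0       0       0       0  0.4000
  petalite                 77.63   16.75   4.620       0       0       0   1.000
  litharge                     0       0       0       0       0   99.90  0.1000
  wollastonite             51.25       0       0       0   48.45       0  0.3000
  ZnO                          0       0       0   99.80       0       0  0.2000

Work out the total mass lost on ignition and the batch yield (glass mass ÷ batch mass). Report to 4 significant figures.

LOI loss = 48.42 lb; glass = 1055 lb; yield = 95.61%

Working values appear rounded to 4 significant figures as written — each numeric step keeps full float precision from start to finish — a single rounding produces every reported number; the derived quantities, including net glass mass, ignition loss, the yield, six oxide percentages, totals, are re-derived using the weight values for 1055 lb of glass in exact precision exactly as shown in the problem or answer text.
Each material's LOI contribution:
  Li2CO3: 69.76 × 0.6020 = 42.00 lb
  tabular alumina: 101.5 × 0.004000 = 0.4060 lb
  petalite: 525.9 × 0.01000 = 5.259 lb
  litharge: 146.2 × 0.001000 = 0.1462 lb
  wollastonite: 95.40 × 0.003000 = 0.2862 lb
  ZnO: 164.3 × 0.002000 = 0.3286 lb
Total LOI = 48.42 lb
Glass = batch − LOI = 1103 − 48.42 = 1055 lb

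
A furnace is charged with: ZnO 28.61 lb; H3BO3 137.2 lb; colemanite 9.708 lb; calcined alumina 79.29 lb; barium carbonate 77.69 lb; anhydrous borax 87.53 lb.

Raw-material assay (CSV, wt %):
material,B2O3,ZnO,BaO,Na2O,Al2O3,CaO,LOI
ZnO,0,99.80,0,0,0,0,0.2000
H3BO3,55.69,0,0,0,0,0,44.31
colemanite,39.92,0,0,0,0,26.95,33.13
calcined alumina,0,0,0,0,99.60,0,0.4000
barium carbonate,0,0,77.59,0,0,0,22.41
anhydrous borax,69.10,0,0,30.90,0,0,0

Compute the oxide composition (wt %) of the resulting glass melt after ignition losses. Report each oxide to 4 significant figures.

Glass mass = 338.2 lb (batch 420.0 − LOI 81.79).
Composition: B2O3 41.62%, ZnO 8.442%, BaO 17.82%, Na2O 7.996%, Al2O3 23.35%, CaO 0.7735%

The intermediate values are shown, rounded to 4 significant digits, at each printed step. Every computation runs at full float precision through the solve — exactly one rounding lands on every reported number; the derived quantities are re-derived starting from the weights for 338.2 lb of glass in full precision (the six compositions, totals, yield, net glass mass, LOI) as they appear in question or answer.
Oxide masses out of the charge:
  B2O3: 137.2·0.5569 + 9.708·0.3992 + 87.53·0.6910 = 140.8 lb
  ZnO: 28.61·0.9980 = 28.55 lb
  BaO: 77.69·0.7759 = 60.28 lb
  Na2O: 87.53·0.3090 = 27.05 lb
  Al2O3: 79.29·0.9960 = 78.97 lb
  CaO: 9.708·0.2695 = 2.616 lb
LOI: 28.61·0.002000 + 137.2·0.4431 + 9.708·0.3313 + 79.29·0.004000 + 77.69·0.2241 = 81.79 lb
Glass = total batch minus LOI = 420.0 − 81.79 = 338.2 lb (the oxide masses sum to this)
percent by weight: oxide/glass ×100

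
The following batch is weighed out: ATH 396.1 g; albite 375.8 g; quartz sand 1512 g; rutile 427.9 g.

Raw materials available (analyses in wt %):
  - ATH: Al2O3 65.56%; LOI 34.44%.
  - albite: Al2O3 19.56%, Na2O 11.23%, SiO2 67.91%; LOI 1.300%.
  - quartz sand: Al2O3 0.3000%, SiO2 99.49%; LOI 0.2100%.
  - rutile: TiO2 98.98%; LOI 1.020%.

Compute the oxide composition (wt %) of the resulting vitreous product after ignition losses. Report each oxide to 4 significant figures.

Working values are displayed rounded to 4 significant figures as written. The whole derivation holds full float precision at all times; each reported number is rounded once only — all derived quantities are carried using the weight values at 2563 g of glass at exact precision (the totals, the yield, LOI, the four compositions, glass mass) precisely as stated by the problem or the answer.
Mass of each oxide from the mix:
  Al2O3: 396.1·0.6556 + 375.8·0.1956 + 1512·0.003000 = 337.7 g
  TiO2: 427.9·0.9898 = 423.5 g
  Na2O: 375.8·0.1123 = 42.20 g
  SiO2: 375.8·0.6791 + 1512·0.9949 = 1759 g
LOI: 396.1·0.3444 + 375.8·0.01300 + 1512·0.002100 + 427.9·0.01020 = 148.8 g
batch − LOI leaves glass = 2712 − 148.8 = 2563 g (matching Σ of the oxides)
percent by weight: oxide/glass ×100

Glass mass = 2563 g (batch 2712 − LOI 148.8).
Composition: Al2O3 13.18%, TiO2 16.53%, Na2O 1.647%, SiO2 68.65%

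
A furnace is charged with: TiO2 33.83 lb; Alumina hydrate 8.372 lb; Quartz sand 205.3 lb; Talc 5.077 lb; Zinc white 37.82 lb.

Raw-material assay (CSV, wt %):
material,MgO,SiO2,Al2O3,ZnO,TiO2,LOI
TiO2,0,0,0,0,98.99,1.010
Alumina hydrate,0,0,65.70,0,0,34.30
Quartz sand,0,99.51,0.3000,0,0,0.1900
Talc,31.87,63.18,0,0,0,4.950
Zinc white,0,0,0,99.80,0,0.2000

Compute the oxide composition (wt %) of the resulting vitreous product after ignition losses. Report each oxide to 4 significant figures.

Glass mass = 286.5 lb (batch 290.4 − LOI 3.930).
Composition: MgO 0.5648%, SiO2 72.43%, Al2O3 2.135%, ZnO 13.18%, TiO2 11.69%

Rounding to four significant figures extends to every in-between result as displayed; full precision is maintained from first step to last — a single rounding finalizes every reported figure. All derived quantities (the yield, LOI, the five compositions, glass mass, the totals) are re-derived at full precision from the batch weights on 286.5 lb of glass, as written in either problem or answer.
What the batch supplies per oxide:
  MgO: 5.077·0.3187 = 1.618 lb
  SiO2: 205.3·0.9951 + 5.077·0.6318 = 207.5 lb
  Al2O3: 8.372·0.6570 + 205.3·0.003000 = 6.116 lb
  ZnO: 37.82·0.9980 = 37.74 lb
  TiO2: 33.83·0.9899 = 33.49 lb
LOI: 33.83·0.01010 + 8.372·0.3430 + 205.3·0.001900 + 5.077·0.04950 + 37.82·0.002000 = 3.930 lb
The glass mass, total less LOI, = 290.4 − 3.930 = 286.5 lb (equal to the oxide-mass sum)
wt % = oxide mass / glass mass × 100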